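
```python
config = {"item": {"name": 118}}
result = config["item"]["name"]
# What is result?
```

Trace:
`config = {"item": {"name": 118}}` → config = {'item': {'name': 118}}
`result = config["item"]["name"]` → result = 118
So result = 118

Answer: 118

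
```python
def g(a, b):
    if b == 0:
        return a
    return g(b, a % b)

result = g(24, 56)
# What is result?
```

g(24, 56) -> g(56, 24) -> g(24, 8) -> g(8, 0) -> 8

Answer: 8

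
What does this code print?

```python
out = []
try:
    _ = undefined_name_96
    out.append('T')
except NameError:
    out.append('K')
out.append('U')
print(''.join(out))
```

Execution trace: 'K' (except NameError) → 'U' (after the try/except). Output: KU

Answer: KU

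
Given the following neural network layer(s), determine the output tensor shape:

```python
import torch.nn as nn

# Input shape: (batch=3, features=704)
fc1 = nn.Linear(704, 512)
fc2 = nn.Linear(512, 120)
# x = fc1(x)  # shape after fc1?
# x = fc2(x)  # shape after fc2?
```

Input: (3, 704) -> after fc1: (3, 512) -> Output: (3, 120)

Answer: (3, 120)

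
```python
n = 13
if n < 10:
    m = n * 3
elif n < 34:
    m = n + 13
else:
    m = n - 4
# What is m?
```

Trace:
`n = 13` → n = 13
`if n < 10: ...` → n < 10 is False, n < 34 is True → m = 26
So m = 26

Answer: 26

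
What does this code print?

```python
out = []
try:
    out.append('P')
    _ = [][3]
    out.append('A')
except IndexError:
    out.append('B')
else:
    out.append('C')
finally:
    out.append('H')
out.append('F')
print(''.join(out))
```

Execution trace: 'P' (try body) → 'B' (except IndexError) → 'H' (finally) → 'F' (after the try/except). Output: PBHF

Answer: PBHF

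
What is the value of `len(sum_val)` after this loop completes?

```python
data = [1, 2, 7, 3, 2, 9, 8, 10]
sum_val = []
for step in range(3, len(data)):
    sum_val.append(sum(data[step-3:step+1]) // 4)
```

Number of 4-element averages
`sum_val` takes the values: [] → [3] → [3, 3] → [3, 3, 5] → [3, 3, 5, 5] → [3, 3, 5, 5, 7]
So `len(sum_val)` = 5

Answer: 5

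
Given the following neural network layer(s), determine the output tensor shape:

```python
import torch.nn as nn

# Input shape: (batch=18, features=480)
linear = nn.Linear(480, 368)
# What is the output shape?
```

Input: (18, 480) -> Output: (18, 368)

Answer: (18, 368)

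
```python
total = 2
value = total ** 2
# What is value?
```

Trace:
`total = 2` → total = 2
`value = total ** 2` → value = 4
So value = 4

Answer: 4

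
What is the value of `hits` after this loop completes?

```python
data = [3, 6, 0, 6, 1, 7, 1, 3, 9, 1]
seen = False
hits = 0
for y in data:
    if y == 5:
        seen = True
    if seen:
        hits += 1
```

Count elements after first 5 in [3, 6, 0, 6, 1, 7, 1, 3, 9, 1]
`hits` takes the values: 0

Answer: 0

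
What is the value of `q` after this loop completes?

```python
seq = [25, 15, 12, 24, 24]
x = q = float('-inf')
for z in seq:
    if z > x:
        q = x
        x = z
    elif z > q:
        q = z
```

Second largest (with repeats) in [25, 15, 12, 24, 24]
`q` takes the values: -inf → 15 → 24

Answer: 24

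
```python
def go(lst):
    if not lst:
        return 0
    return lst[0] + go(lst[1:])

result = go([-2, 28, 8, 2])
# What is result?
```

(-2) + 28 + 8 + 2 + 0 = 36

Answer: 36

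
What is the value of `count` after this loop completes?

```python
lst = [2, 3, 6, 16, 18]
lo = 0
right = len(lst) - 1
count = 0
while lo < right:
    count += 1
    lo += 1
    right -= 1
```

Iterations until pointers meet (list length 5)
`count` takes the values: 0 → 1 → 2

Answer: 2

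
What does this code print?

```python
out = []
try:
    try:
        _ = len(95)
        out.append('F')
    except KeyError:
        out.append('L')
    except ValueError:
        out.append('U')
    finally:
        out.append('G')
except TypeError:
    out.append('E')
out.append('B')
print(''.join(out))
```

Execution trace: 'G' (finally) → 'E' (outer except TypeError) → 'B' (after the try/except). Output: GEB

Answer: GEB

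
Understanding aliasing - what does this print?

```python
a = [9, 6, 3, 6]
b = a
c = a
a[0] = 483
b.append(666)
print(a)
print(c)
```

Key concept: multiple aliases.
Step by step:
`a = [9, 6, 3, 6]` → a = [9, 6, 3, 6]
`b = a` → b = [9, 6, 3, 6] (same object as a)
`c = a` → c = [9, 6, 3, 6] (same object as a, b)
`a[0] = 483` → a = [483, 6, 3, 6] (same object as b, c); b = [483, 6, 3, 6] (same object as a, c); c = [483, 6, 3, 6] (same object as a, b)
`b.append(666)` → a = [483, 6, 3, 6, 666] (same object as b, c); b = [483, 6, 3, 6, 666] (same object as a, c); c = [483, 6, 3, 6, 666] (same object as a, b)
`print(a)` → prints [483, 6, 3, 6, 666]
`print(c)` → prints [483, 6, 3, 6, 666]

Answer:
[483, 6, 3, 6, 666]
[483, 6, 3, 6, 666]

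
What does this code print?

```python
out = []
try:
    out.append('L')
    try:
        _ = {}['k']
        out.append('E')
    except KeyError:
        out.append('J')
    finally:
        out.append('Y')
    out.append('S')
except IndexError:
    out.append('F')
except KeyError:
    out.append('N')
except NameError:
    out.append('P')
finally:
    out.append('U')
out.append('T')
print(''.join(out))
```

Execution trace: 'L' (try body) → 'J' (inner except KeyError) → 'Y' (inner finally) → 'S' (try body, no exception) → 'U' (finally) → 'T' (after the try/except). Output: LJYSUT

Answer: LJYSUT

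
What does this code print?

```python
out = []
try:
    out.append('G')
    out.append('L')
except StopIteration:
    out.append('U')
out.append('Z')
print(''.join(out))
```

Execution trace: 'G' (try body) → 'L' (try body, no exception) → 'Z' (after the try/except). Output: GLZ

Answer: GLZ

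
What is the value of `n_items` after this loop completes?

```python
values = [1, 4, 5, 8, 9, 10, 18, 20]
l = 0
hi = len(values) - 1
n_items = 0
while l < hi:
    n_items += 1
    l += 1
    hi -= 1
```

Iterations until pointers meet (list length 8)
`n_items` takes the values: 0 → 1 → 2 → 3 → 4

Answer: 4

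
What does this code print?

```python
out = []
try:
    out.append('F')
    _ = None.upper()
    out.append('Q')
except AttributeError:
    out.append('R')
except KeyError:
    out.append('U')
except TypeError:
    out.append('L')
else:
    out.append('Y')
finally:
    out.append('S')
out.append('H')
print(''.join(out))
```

Execution trace: 'F' (try body) → 'R' (except AttributeError) → 'S' (finally) → 'H' (after the try/except). Output: FRSH

Answer: FRSH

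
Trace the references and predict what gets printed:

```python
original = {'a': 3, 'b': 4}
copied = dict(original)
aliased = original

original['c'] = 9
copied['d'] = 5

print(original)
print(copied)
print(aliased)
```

Key concept: dict() creates copy, assignment creates alias.
Step by step:
`original = {'a': 3, 'b': 4}` → original = {'a': 3, 'b': 4}
`copied = dict(original)` → copied = {'a': 3, 'b': 4}
`aliased = original` → aliased = {'a': 3, 'b': 4} (same object as original)
`original['c'] = 9` → original = {'a': 3, 'b': 4, 'c': 9} (same object as aliased); aliased = {'a': 3, 'b': 4, 'c': 9} (same object as original)
`copied['d'] = 5` → copied = {'a': 3, 'b': 4, 'd': 5}
`print(original)` → prints {'a': 3, 'b': 4, 'c': 9}
`print(copied)` → prints {'a': 3, 'b': 4, 'd': 5}
`print(aliased)` → prints {'a': 3, 'b': 4, 'c': 9}

Answer:
{'a': 3, 'b': 4, 'c': 9}
{'a': 3, 'b': 4, 'd': 5}
{'a': 3, 'b': 4, 'c': 9}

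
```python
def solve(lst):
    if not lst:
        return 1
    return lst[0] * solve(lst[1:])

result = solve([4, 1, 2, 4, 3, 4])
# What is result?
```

Product over [4, 1, 2, 4, 3, 4] = 4 * 1 * 2 * 4 * 3 * 4 = 384

Answer: 384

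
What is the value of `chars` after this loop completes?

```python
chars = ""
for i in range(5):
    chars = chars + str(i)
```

Concatenate digits 0 to 4
`chars` takes the values: "" → "0" → "01" → "012" → "0123" → "01234"

Answer: "01234"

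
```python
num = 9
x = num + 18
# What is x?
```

Trace:
`num = 9` → num = 9
`x = num + 18` → x = 27
So x = 27

Answer: 27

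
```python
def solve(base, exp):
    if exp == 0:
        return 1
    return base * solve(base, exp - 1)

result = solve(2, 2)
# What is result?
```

solve(2, 2) = 2 * 2 = 4

Answer: 4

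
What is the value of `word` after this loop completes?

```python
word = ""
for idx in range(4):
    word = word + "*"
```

Repeat '*' 4 times
`word` takes the values: "" → "*" → "**" → "***" → "****"

Answer: "****"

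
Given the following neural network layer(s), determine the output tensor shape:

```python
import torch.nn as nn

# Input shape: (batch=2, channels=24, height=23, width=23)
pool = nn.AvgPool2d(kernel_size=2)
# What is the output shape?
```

Input: (2, 24, 23, 23) -> Output: (2, 24, 11, 11)

Answer: (2, 24, 11, 11)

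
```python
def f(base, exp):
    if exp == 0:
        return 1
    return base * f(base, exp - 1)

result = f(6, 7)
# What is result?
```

f(6, 7) = 6 * 6 * 6 * 6 * 6 * 6 * 6 = 279936

Answer: 279936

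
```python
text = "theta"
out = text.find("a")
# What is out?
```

Trace:
`text = "theta"` → text = 'theta'
`out = text.find("a")` → out = 4
So out = 4

Answer: 4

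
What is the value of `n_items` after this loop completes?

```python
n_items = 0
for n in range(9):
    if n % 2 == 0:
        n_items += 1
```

Count numbers divisible by 2 in range(9)
`n_items` takes the values: 0 → 1 → 2 → 3 → 4 → 5

Answer: 5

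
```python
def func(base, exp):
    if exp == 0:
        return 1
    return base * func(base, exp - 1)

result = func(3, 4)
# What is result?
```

func(3, 4) = 3 * 3 * 3 * 3 = 81

Answer: 81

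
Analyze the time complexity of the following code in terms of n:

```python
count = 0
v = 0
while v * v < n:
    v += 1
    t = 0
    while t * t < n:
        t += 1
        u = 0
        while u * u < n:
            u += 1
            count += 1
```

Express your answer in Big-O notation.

Each loop level contributes: √n × √n × √n. Multiplying the contributions gives O(n√n).

Answer: O(n√n)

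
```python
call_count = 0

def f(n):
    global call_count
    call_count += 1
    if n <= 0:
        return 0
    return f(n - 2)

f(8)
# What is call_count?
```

Linear recursion stepping by 2: 5 calls from n=8 down to ≤0.

Answer: 5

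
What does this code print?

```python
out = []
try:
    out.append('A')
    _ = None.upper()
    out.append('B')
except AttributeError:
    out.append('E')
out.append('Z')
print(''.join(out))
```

Execution trace: 'A' (try body) → 'E' (except AttributeError) → 'Z' (after the try/except). Output: AEZ

Answer: AEZ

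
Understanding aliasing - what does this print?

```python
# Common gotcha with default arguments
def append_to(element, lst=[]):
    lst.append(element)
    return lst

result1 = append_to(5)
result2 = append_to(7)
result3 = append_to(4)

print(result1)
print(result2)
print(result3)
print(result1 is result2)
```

Key concept: mutable default argument gotcha.
Step by step:
`result1 = append_to(5)` → result1 = [5]
`result2 = append_to(7)` → result1 = [5, 7] (same object as result2); result2 = [5, 7] (same object as result1)
`result3 = append_to(4)` → result1 = [5, 7, 4] (same object as result2, result3); result2 = [5, 7, 4] (same object as result1, result3); result3 = [5, 7, 4] (same object as result1, result2)
`print(result1)` → prints [5, 7, 4]
`print(result2)` → prints [5, 7, 4]
`print(result3)` → prints [5, 7, 4]
`print(result1 is result2)` → prints True

Answer:
[5, 7, 4]
[5, 7, 4]
[5, 7, 4]
True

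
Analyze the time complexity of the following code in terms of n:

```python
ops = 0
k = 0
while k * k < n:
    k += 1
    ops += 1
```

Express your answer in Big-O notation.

Each loop level contributes: √n. Multiplying the contributions gives O(√n).

Answer: O(√n)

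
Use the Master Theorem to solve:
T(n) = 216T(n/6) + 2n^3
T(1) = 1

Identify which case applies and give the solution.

a=216, b=6, f(n)=2n^3. log_6(216) = 3. Since c=3 = 3, Case 2 applies: T(n) = Θ(n^log_b(a) · log n) = O(n^3 log n).

Answer: O(n^3 log n) - Case 2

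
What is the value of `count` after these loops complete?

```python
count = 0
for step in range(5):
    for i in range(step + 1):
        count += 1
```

Triangle: 1 + 2 + ... + 5
`count` takes the values: 0 → 1 → 2 → 3 → 4 → 5 → 6 → 7 → 8 → 9 → 10 → 11 → 12 → 13 → 14 → 15

Answer: 15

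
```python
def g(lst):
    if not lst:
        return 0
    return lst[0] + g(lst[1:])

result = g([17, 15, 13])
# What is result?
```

17 + 15 + 13 + 0 = 45

Answer: 45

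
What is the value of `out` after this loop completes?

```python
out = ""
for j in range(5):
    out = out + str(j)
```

Concatenate digits 0 to 4
`out` takes the values: "" → "0" → "01" → "012" → "0123" → "01234"

Answer: "01234"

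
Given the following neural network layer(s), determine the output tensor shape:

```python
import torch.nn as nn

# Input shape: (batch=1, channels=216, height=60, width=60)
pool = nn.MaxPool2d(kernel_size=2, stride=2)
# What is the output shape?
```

Input: (1, 216, 60, 60) -> Output: (1, 216, 30, 30)

Answer: (1, 216, 30, 30)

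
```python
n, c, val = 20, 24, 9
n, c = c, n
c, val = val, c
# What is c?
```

Trace:
`n, c, val = 20, 24, 9` → n = 20; c = 24; val = 9
`n, c = c, n` → n = 24; c = 20
`c, val = val, c` → c = 9; val = 20
So c = 9

Answer: 9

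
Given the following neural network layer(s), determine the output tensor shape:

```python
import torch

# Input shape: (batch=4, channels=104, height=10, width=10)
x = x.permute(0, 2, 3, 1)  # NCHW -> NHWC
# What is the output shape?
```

Input: (4, 104, 10, 10) -> Output: (4, 10, 10, 104)

Answer: (4, 10, 10, 104)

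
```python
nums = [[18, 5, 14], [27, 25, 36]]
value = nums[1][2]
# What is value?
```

Trace:
`nums = [[18, 5, 14], [27, 25, 36]]` → nums = [[18, 5, 14], [27, 25, 36]]
`value = nums[1][2]` → value = 36
So value = 36

Answer: 36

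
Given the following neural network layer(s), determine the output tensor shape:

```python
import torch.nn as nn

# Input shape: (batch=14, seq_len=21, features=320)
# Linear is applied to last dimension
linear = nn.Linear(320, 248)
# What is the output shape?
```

Input: (14, 21, 320) -> Output: (14, 21, 248)

Answer: (14, 21, 248)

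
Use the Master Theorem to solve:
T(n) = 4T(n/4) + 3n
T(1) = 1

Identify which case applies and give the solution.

a=4, b=4, f(n)=3n. log_4(4) = 1. Since c=1 = 1, Case 2 applies: T(n) = Θ(n^log_b(a) · log n) = O(n log n).

Answer: O(n log n) - Case 2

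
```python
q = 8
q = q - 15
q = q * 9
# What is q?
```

Trace:
`q = 8` → q = 8
`q = q - 15` → q = -7
`q = q * 9` → q = -63
So q = -63

Answer: -63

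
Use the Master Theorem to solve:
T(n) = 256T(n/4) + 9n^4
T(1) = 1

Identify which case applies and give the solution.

a=256, b=4, f(n)=9n^4. log_4(256) = 4. Since c=4 = 4, Case 2 applies: T(n) = Θ(n^log_b(a) · log n) = O(n^4 log n).

Answer: O(n^4 log n) - Case 2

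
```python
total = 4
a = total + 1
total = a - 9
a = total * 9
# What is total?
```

Trace:
`total = 4` → total = 4
`a = total + 1` → a = 5
`total = a - 9` → total = -4
`a = total * 9` → a = -36
So total = -4

Answer: -4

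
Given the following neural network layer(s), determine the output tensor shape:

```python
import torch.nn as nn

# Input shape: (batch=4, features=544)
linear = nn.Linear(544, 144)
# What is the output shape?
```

Input: (4, 544) -> Output: (4, 144)

Answer: (4, 144)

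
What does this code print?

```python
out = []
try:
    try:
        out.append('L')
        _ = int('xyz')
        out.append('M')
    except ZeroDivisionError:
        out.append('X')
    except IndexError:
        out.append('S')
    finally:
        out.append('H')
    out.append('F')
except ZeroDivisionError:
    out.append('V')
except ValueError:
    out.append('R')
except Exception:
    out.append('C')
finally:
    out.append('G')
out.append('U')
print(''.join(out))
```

Execution trace: 'L' (inner try body) → 'H' (inner finally) → 'R' (except ValueError) → 'G' (finally) → 'U' (after the try/except). Output: LHRGU

Answer: LHRGU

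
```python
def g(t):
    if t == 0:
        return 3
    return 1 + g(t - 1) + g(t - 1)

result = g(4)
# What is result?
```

g(t) = 1 + 2·g(t-1), g(0)=3. Closed form: (3+1)·2^4 - 1 = 63.

Answer: 63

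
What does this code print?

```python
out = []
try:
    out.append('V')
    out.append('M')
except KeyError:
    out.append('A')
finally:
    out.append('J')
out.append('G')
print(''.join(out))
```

Execution trace: 'V' (try body) → 'M' (try body, no exception) → 'J' (finally) → 'G' (after the try/except). Output: VMJG

Answer: VMJG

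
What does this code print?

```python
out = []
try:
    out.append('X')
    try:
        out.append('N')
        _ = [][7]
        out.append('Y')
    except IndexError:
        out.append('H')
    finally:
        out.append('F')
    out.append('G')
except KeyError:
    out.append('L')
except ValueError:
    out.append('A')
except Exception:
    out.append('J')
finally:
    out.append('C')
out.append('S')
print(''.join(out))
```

Execution trace: 'X' (try body) → 'N' (inner try body) → 'H' (inner except IndexError) → 'F' (inner finally) → 'G' (try body, no exception) → 'C' (finally) → 'S' (after the try/except). Output: XNHFGCS

Answer: XNHFGCS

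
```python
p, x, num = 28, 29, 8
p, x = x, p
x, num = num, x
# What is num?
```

Trace:
`p, x, num = 28, 29, 8` → p = 28; x = 29; num = 8
`p, x = x, p` → p = 29; x = 28
`x, num = num, x` → x = 8; num = 28
So num = 28

Answer: 28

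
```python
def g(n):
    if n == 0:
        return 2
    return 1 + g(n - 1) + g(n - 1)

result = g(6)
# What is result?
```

g(n) = 1 + 2·g(n-1), g(0)=2. Closed form: (2+1)·2^6 - 1 = 191.

Answer: 191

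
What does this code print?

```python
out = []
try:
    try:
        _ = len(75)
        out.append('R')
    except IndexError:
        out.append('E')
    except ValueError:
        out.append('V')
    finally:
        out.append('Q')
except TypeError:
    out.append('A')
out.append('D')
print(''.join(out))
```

Execution trace: 'Q' (finally) → 'A' (outer except TypeError) → 'D' (after the try/except). Output: QAD

Answer: QAD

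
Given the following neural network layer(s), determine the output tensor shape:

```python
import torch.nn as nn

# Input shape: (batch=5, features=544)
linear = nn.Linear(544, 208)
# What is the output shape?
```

Input: (5, 544) -> Output: (5, 208)

Answer: (5, 208)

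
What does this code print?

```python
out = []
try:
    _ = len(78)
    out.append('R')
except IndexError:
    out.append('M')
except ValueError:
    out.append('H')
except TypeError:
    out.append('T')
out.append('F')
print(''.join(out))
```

Execution trace: 'T' (except TypeError) → 'F' (after the try/except). Output: TF

Answer: TF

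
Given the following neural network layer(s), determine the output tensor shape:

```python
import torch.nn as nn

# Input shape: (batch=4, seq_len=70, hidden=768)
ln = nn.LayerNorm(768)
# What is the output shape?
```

Input: (4, 70, 768) -> Output: (4, 70, 768)

Answer: (4, 70, 768)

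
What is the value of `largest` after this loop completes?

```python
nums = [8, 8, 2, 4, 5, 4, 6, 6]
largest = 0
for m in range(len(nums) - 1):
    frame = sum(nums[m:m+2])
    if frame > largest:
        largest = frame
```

Max sum of 2-element window in [8, 8, 2, 4, 5, 4, 6, 6]
`largest` takes the values: 0 → 16

Answer: 16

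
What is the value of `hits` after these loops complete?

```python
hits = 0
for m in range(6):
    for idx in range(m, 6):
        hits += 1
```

Upper triangle: 6 + 5 + ... + 1
`hits` takes the values: 0 → 1 → 2 → 3 → 4 → 5 → 6 → 7 → 8 → 9 → 10 → 11 → 12 → 13 → 14 → 15 → 16 → 17 → 18 → 19 → 20 → 21

Answer: 21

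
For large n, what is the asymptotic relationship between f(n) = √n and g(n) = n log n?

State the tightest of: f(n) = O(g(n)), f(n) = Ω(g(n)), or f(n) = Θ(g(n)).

√n vs n log n: f(n) = O(g(n)) but not Ω(g(n)) — n log n grows strictly faster than √n.

Answer: f(n) = O(g(n)) but not Ω(g(n)) — n log n grows strictly faster than √n.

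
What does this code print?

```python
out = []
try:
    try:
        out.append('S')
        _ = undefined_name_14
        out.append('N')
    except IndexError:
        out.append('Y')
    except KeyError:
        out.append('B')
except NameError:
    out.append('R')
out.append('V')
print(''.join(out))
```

Execution trace: 'S' (try body) → 'R' (outer except NameError) → 'V' (after the try/except). Output: SRV

Answer: SRV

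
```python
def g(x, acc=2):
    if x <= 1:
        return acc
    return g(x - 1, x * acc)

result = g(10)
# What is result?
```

Accumulator trace (n, acc): (10, 2) -> (9, 20) -> (8, 180) -> (7, 1440) -> (6, 10080) -> (5, 60480) -> (4, 302400) -> (3, 1209600) -> (2, 3628800) -> (1, 7257600) -> return 7257600

Answer: 7257600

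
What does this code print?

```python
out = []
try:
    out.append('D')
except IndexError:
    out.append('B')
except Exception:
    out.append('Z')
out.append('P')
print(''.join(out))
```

Execution trace: 'D' (try body, no exception) → 'P' (after the try/except). Output: DP

Answer: DP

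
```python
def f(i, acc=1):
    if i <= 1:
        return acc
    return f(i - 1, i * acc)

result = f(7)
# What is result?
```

Accumulator trace (n, acc): (7, 1) -> (6, 7) -> (5, 42) -> (4, 210) -> (3, 840) -> (2, 2520) -> (1, 5040) -> return 5040

Answer: 5040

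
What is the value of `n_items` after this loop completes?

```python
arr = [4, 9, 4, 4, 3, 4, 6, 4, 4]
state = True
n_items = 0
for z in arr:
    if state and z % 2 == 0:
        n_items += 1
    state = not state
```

Count even values at even positions
`n_items` takes the values: 0 → 1 → 2 → 3 → 4

Answer: 4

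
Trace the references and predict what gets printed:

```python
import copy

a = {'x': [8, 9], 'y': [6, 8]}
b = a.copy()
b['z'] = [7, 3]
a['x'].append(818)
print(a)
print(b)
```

Key concept: shallow copy of dict with mutable values.
Step by step:
`a = {'x': [8, 9], 'y': [6, 8]}` → a = {'x': [8, 9], 'y': [6, 8]}
`b = a.copy()` → b = {'x': [8, 9], 'y': [6, 8]}
`b['z'] = [7, 3]` → b = {'x': [8, 9], 'y': [6, 8], 'z': [7, 3]}
`a['x'].append(818)` → a = {'x': [8, 9, 818], 'y': [6, 8]}; b = {'x': [8, 9, 818], 'y': [6, 8], 'z': [7, 3]}
`print(a)` → prints {'x': [8, 9, 818], 'y': [6, 8]}
`print(b)` → prints {'x': [8, 9, 818], 'y': [6, 8], 'z': [7, 3]}

Answer:
{'x': [8, 9, 818], 'y': [6, 8]}
{'x': [8, 9, 818], 'y': [6, 8], 'z': [7, 3]}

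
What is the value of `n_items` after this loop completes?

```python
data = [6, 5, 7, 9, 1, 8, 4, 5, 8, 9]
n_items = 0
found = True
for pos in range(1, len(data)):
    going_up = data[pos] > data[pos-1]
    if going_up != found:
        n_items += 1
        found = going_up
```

Count direction changes in [6, 5, 7, 9, 1, 8, 4, 5, 8, 9]
`n_items` takes the values: 0 → 1 → 2 → 3 → 4 → 5 → 6

Answer: 6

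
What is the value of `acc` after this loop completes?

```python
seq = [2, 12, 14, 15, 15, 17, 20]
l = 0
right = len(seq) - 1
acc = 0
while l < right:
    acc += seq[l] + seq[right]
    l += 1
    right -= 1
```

Sum of pairs from ends
`acc` takes the values: 0 → 22 → 51 → 80

Answer: 80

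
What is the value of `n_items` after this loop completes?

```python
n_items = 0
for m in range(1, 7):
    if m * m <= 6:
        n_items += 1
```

Count numbers where m² ≤ 6
`n_items` takes the values: 0 → 1 → 2

Answer: 2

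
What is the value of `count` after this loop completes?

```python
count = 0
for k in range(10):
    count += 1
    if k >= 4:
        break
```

Loop breaks when k reaches 4, count is 5
`count` takes the values: 0 → 1 → 2 → 3 → 4 → 5

Answer: 5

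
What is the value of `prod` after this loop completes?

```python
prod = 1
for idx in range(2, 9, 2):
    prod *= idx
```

Product of even numbers 2 to 8
`prod` takes the values: 1 → 2 → 8 → 48 → 384

Answer: 384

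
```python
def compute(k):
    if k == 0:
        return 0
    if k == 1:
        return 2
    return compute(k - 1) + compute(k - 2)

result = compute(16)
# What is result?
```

Build up from base cases: compute(0)=0, compute(1)=2, compute(2)=2, compute(3)=4, compute(4)=6, compute(5)=10, compute(6)=16, ..., compute(16)=1974

Answer: 1974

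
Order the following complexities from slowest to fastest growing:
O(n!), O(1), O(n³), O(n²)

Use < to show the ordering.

Ordered by growth rate: O(1) < O(n²) < O(n³) < O(n!)

Answer: O(1) < O(n²) < O(n³) < O(n!)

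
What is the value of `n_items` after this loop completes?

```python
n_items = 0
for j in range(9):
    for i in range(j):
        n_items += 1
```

Triangle number: 0+1+2+...+8
`n_items` takes the values: 0 → 1 → 2 → 3 → 4 → 5 → 6 → 7 → 8 → 9 → 10 → 11 → 12 → 13 → 14 → 15 → 16 → 17 → 18 → 19 → 20 → 21 → 22 → 23 → 24 → 25 → 26 → 27 → 28 → 29 → 30 → 31 → 32 → 33 → 34 → 35 → 36

Answer: 36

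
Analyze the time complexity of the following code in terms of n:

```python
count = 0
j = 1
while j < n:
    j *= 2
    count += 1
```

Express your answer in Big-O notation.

Each loop level contributes: log n. Multiplying the contributions gives O(log n).

Answer: O(log n)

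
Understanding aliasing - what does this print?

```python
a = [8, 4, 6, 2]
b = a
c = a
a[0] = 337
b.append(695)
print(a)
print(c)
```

Key concept: multiple aliases.
Step by step:
`a = [8, 4, 6, 2]` → a = [8, 4, 6, 2]
`b = a` → b = [8, 4, 6, 2] (same object as a)
`c = a` → c = [8, 4, 6, 2] (same object as a, b)
`a[0] = 337` → a = [337, 4, 6, 2] (same object as b, c); b = [337, 4, 6, 2] (same object as a, c); c = [337, 4, 6, 2] (same object as a, b)
`b.append(695)` → a = [337, 4, 6, 2, 695] (same object as b, c); b = [337, 4, 6, 2, 695] (same object as a, c); c = [337, 4, 6, 2, 695] (same object as a, b)
`print(a)` → prints [337, 4, 6, 2, 695]
`print(c)` → prints [337, 4, 6, 2, 695]

Answer:
[337, 4, 6, 2, 695]
[337, 4, 6, 2, 695]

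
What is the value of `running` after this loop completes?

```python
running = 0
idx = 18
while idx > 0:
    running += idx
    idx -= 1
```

Sum 18 down to 1
`running` takes the values: 0 → 18 → 35 → 51 → 66 → 80 → 93 → 105 → 116 → 126 → 135 → 143 → 150 → 156 → 161 → 165 → 168 → 170 → 171

Answer: 171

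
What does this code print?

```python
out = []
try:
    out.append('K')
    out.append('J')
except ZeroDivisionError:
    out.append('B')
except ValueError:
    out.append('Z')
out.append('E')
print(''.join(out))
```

Execution trace: 'K' (try body) → 'J' (try body, no exception) → 'E' (after the try/except). Output: KJE

Answer: KJE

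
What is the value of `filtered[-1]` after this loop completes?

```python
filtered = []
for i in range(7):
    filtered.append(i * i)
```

Last element of squares 0 to 6
`filtered` takes the values: [] → [0] → [0, 1] → [0, 1, 4] → [0, 1, 4, 9] → [0, 1, 4, 9, 16] → [0, 1, 4, 9, 16, 25] → [0, 1, 4, 9, 16, 25, 36]
So `filtered[-1]` = 36

Answer: 36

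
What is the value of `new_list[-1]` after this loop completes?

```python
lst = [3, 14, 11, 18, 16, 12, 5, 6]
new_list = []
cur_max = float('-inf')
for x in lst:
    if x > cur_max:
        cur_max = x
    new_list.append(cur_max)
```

Running max ends at 18
`new_list` takes the values: [] → [3] → [3, 14] → [3, 14, 14] → [3, 14, 14, 18] → [3, 14, 14, 18, 18] → [3, 14, 14, 18, 18, 18] → [3, 14, 14, 18, 18, 18, 18] → [3, 14, 14, 18, 18, 18, 18, 18]
So `new_list[-1]` = 18

Answer: 18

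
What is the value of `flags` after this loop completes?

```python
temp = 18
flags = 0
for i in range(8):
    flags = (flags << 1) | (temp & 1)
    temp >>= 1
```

Reverse lowest 8 bits of 18
`flags` takes the values: 0 → 1 → 2 → 4 → 9 → 18 → 36 → 72

Answer: 72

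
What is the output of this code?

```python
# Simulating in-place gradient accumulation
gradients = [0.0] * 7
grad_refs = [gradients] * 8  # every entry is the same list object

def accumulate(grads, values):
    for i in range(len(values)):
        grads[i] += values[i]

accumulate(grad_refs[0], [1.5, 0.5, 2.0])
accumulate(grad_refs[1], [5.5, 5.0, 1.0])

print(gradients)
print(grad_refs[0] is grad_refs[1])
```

Key concept: gradient accumulation aliasing.
Step by step:
`gradients = [0.0] * 7` → gradients = [0.0, 0.0, 0.0, 0.0, 0.0, 0.0, 0.0]
`grad_refs = [gradients] * 8` → grad_refs = [[0.0, 0.0, 0.0, 0.0, 0.0, 0.0, 0.0], [0.0, 0.0, 0.0, 0.0, 0.0, 0.0, 0.0], [0.0, 0.0, 0.0, 0.0, 0.0, 0.0, 0.0], [0.0, 0.0, 0.0, 0.0, 0.0, 0.0, 0.0], [0.0, 0.0, 0.0, 0.0, 0.0, 0.0, 0.0], [0.0, 0.0, 0.0, 0.0, 0.0, 0.0, 0.0], [0.0, 0.0, 0.0, 0.0, 0.0, 0.0, 0.0], [0.0, 0.0, 0.0, 0.0, 0.0, 0.0, 0.0]]
`accumulate(grad_refs[0], [1.5, 0.5, 2.0])` → gradients = [1.5, 0.5, 2.0, 0.0, 0.0, 0.0, 0.0]; grad_refs = [[1.5, 0.5, 2.0, 0.0, 0.0, 0.0, 0.0], [1.5, 0.5, 2.0, 0.0, 0.0, 0.0, 0.0], [1.5, 0.5, 2.0, 0.0, 0.0, 0.0, 0.0], [1.5, 0.5, 2.0, 0.0, 0.0, 0.0, 0.0], [1.5, 0.5, 2.0, 0.0, 0.0, 0.0, 0.0], [1.5, 0.5, 2.0, 0.0, 0.0, 0.0, 0.0], [1.5, 0.5, 2.0, 0.0, 0.0, 0.0, 0.0], [1.5, 0.5, 2.0, 0.0, 0.0, 0.0, 0.0]]
`accumulate(grad_refs[1], [5.5, 5.0, 1.0])` → gradients = [7.0, 5.5, 3.0, 0.0, 0.0, 0.0, 0.0]; grad_refs = [[7.0, 5.5, 3.0, 0.0, 0.0, 0.0, 0.0], [7.0, 5.5, 3.0, 0.0, 0.0, 0.0, 0.0], [7.0, 5.5, 3.0, 0.0, 0.0, 0.0, 0.0], [7.0, 5.5, 3.0, 0.0, 0.0, 0.0, 0.0], [7.0, 5.5, 3.0, 0.0, 0.0, 0.0, 0.0], [7.0, 5.5, 3.0, 0.0, 0.0, 0.0, 0.0], [7.0, 5.5, 3.0, 0.0, 0.0, 0.0, 0.0], [7.0, 5.5, 3.0, 0.0, 0.0, 0.0, 0.0]]
`print(gradients)` → prints [7.0, 5.5, 3.0, 0.0, 0.0, 0.0, 0.0]
`print(grad_refs[0] is grad_refs[1])` → prints True

Answer:
[7.0, 5.5, 3.0, 0.0, 0.0, 0.0, 0.0]
True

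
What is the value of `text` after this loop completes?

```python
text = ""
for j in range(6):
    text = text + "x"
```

Repeat 'x' 6 times
`text` takes the values: "" → "x" → "xx" → "xxx" → "xxxx" → "xxxxx" → "xxxxxx"

Answer: "xxxxxx"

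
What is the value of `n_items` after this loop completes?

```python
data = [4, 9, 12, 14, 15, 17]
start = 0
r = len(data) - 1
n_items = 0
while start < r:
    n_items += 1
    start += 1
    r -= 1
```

Iterations until pointers meet (list length 6)
`n_items` takes the values: 0 → 1 → 2 → 3

Answer: 3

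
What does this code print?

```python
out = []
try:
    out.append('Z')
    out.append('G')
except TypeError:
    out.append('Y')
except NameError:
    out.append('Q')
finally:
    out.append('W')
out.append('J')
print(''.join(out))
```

Execution trace: 'Z' (try body) → 'G' (try body, no exception) → 'W' (finally) → 'J' (after the try/except). Output: ZGWJ

Answer: ZGWJ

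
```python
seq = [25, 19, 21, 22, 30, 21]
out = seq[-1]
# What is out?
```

Trace:
`seq = [25, 19, 21, 22, 30, 21]` → seq = [25, 19, 21, 22, 30, 21]
`out = seq[-1]` → out = 21
So out = 21

Answer: 21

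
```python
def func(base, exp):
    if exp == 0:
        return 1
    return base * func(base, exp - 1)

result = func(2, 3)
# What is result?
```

func(2, 3) = 2 * 2 * 2 = 8

Answer: 8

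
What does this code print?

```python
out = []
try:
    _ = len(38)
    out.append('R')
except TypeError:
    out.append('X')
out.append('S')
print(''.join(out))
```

Execution trace: 'X' (except TypeError) → 'S' (after the try/except). Output: XS

Answer: XS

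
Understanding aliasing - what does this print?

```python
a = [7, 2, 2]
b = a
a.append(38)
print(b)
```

Key concept: basic list aliasing.
Step by step:
`a = [7, 2, 2]` → a = [7, 2, 2]
`b = a` → b = [7, 2, 2] (same object as a)
`a.append(38)` → a = [7, 2, 2, 38] (same object as b); b = [7, 2, 2, 38] (same object as a)
`print(b)` → prints [7, 2, 2, 38]

Answer: [7, 2, 2, 38]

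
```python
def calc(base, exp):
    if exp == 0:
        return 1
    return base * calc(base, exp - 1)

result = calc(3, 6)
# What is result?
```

calc(3, 6) = 3 * 3 * 3 * 3 * 3 * 3 = 729

Answer: 729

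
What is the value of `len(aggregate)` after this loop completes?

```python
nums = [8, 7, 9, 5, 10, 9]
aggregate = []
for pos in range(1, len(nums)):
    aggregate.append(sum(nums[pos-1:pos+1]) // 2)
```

Number of 2-element averages
`aggregate` takes the values: [] → [7] → [7, 8] → [7, 8, 7] → [7, 8, 7, 7] → [7, 8, 7, 7, 9]
So `len(aggregate)` = 5

Answer: 5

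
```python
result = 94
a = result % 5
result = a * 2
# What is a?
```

Trace:
`result = 94` → result = 94
`a = result % 5` → a = 4
`result = a * 2` → result = 8
So a = 4

Answer: 4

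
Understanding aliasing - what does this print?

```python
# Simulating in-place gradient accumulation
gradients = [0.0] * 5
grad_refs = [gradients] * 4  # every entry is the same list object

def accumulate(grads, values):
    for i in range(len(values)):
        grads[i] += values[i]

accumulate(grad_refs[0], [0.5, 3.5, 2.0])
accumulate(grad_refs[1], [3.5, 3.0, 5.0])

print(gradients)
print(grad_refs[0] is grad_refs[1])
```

Key concept: gradient accumulation aliasing.
Step by step:
`gradients = [0.0] * 5` → gradients = [0.0, 0.0, 0.0, 0.0, 0.0]
`grad_refs = [gradients] * 4` → grad_refs = [[0.0, 0.0, 0.0, 0.0, 0.0], [0.0, 0.0, 0.0, 0.0, 0.0], [0.0, 0.0, 0.0, 0.0, 0.0], [0.0, 0.0, 0.0, 0.0, 0.0]]
`accumulate(grad_refs[0], [0.5, 3.5, 2.0])` → gradients = [0.5, 3.5, 2.0, 0.0, 0.0]; grad_refs = [[0.5, 3.5, 2.0, 0.0, 0.0], [0.5, 3.5, 2.0, 0.0, 0.0], [0.5, 3.5, 2.0, 0.0, 0.0], [0.5, 3.5, 2.0, 0.0, 0.0]]
`accumulate(grad_refs[1], [3.5, 3.0, 5.0])` → gradients = [4.0, 6.5, 7.0, 0.0, 0.0]; grad_refs = [[4.0, 6.5, 7.0, 0.0, 0.0], [4.0, 6.5, 7.0, 0.0, 0.0], [4.0, 6.5, 7.0, 0.0, 0.0], [4.0, 6.5, 7.0, 0.0, 0.0]]
`print(gradients)` → prints [4.0, 6.5, 7.0, 0.0, 0.0]
`print(grad_refs[0] is grad_refs[1])` → prints True

Answer:
[4.0, 6.5, 7.0, 0.0, 0.0]
True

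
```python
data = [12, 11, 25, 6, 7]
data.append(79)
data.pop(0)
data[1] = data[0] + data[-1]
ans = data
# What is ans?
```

Trace:
`data = [12, 11, 25, 6, 7]` → data = [12, 11, 25, 6, 7]
`data.append(79)` → data = [12, 11, 25, 6, 7, 79]
`data.pop(0)` → data = [11, 25, 6, 7, 79]
`data[1] = data[0] + data[-1]` → data = [11, 90, 6, 7, 79]
`ans = data` → ans = [11, 90, 6, 7, 79]
So ans = [11, 90, 6, 7, 79]

Answer: [11, 90, 6, 7, 79]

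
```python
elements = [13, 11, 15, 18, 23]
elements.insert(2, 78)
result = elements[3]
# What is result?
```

Trace:
`elements = [13, 11, 15, 18, 23]` → elements = [13, 11, 15, 18, 23]
`elements.insert(2, 78)` → elements = [13, 11, 78, 15, 18, 23]
`result = elements[3]` → result = 15
So result = 15

Answer: 15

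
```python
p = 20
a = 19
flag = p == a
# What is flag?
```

Trace:
`p = 20` → p = 20
`a = 19` → a = 19
`flag = p == a` → flag = False
So flag = False

Answer: False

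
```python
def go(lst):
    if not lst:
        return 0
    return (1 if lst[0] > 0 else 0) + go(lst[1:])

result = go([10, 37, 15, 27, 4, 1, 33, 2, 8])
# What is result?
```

Count of positive elements in [10, 37, 15, 27, 4, 1, 33, 2, 8] = 9

Answer: 9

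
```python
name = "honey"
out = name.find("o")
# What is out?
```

Trace:
`name = "honey"` → name = 'honey'
`out = name.find("o")` → out = 1
So out = 1

Answer: 1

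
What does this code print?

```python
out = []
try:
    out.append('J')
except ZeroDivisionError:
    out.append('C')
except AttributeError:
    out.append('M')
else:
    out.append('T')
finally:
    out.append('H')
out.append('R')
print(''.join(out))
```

Execution trace: 'J' (try body, no exception) → 'T' (else) → 'H' (finally) → 'R' (after the try/except). Output: JTHR

Answer: JTHR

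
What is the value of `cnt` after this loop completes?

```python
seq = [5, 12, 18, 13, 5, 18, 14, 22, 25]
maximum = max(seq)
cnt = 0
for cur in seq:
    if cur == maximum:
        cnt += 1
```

Count of max value 25 in [5, 12, 18, 13, 5, 18, 14, 22, 25]
`cnt` takes the values: 0 → 1

Answer: 1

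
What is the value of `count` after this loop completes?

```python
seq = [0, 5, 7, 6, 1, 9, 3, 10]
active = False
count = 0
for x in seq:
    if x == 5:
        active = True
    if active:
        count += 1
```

Count elements after first 5 in [0, 5, 7, 6, 1, 9, 3, 10]
`count` takes the values: 0 → 1 → 2 → 3 → 4 → 5 → 6 → 7

Answer: 7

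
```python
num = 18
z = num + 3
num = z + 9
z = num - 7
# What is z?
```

Trace:
`num = 18` → num = 18
`z = num + 3` → z = 21
`num = z + 9` → num = 30
`z = num - 7` → z = 23
So z = 23

Answer: 23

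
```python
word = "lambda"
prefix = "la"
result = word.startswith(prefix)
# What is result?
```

Trace:
`word = "lambda"` → word = 'lambda'
`prefix = "la"` → prefix = 'la'
`result = word.startswith(prefix)` → result = True
So result = True

Answer: True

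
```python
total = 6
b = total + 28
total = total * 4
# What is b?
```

Trace:
`total = 6` → total = 6
`b = total + 28` → b = 34
`total = total * 4` → total = 24
So b = 34

Answer: 34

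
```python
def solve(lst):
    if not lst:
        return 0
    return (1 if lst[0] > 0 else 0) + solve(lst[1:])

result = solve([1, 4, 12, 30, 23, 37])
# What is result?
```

Count of positive elements in [1, 4, 12, 30, 23, 37] = 6

Answer: 6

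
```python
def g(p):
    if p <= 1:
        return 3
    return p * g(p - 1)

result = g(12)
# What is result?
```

g(12) = 12 * 11 * 10 * 9 * 8 * 7 * 6 * 5 * 4 * 3 * 2 * 3 = 1437004800

Answer: 1437004800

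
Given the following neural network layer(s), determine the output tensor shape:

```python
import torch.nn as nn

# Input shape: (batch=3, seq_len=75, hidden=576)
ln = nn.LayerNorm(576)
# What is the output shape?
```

Input: (3, 75, 576) -> Output: (3, 75, 576)

Answer: (3, 75, 576)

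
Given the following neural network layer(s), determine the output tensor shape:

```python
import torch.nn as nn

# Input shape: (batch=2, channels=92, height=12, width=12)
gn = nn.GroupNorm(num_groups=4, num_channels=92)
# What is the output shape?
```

Input: (2, 92, 12, 12) -> Output: (2, 92, 12, 12)

Answer: (2, 92, 12, 12)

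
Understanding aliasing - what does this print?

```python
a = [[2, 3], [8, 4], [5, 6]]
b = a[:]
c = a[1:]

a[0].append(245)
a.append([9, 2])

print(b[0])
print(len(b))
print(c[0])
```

Key concept: slice with nested mutation.
Step by step:
`a = [[2, 3], [8, 4], [5, 6]]` → a = [[2, 3], [8, 4], [5, 6]]
`b = a[:]` → b = [[2, 3], [8, 4], [5, 6]]
`c = a[1:]` → c = [[8, 4], [5, 6]]
`a[0].append(245)` → a = [[2, 3, 245], [8, 4], [5, 6]]; b = [[2, 3, 245], [8, 4], [5, 6]]
`a.append([9, 2])` → a = [[2, 3, 245], [8, 4], [5, 6], [9, 2]]
`print(b[0])` → prints [2, 3, 245]
`print(len(b))` → prints 3
`print(c[0])` → prints [8, 4]

Answer:
[2, 3, 245]
3
[8, 4]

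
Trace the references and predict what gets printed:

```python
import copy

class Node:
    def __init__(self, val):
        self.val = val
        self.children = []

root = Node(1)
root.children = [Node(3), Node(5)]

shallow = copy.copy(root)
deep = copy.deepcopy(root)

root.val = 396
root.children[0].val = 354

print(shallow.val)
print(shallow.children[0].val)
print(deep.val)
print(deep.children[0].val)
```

Key concept: deep copy with custom objects.
Step by step:
`root = Node(1)` → root = Node(val=1, children=[])
`root.children = [Node(3), Node(5)]` → root = Node(val=1, children=[Node(val=3, children=[]), Node(val=5, children=[])])
`shallow = copy.copy(root)` → shallow = Node(val=1, children=[Node(val=3, children=[]), Node(val=5, children=[])])
`deep = copy.deepcopy(root)` → deep = Node(val=1, children=[Node(val=3, children=[]), Node(val=5, children=[])])
`root.val = 396` → root = Node(val=396, children=[Node(val=3, children=[]), Node(val=5, children=[])])
`root.children[0].val = 354` → root = Node(val=396, children=[Node(val=354, children=[]), Node(val=5, children=[])]); shallow = Node(val=1, children=[Node(val=354, children=[]), Node(val=5, children=[])])
`print(shallow.val)` → prints 1
`print(shallow.children[0].val)` → prints 354
`print(deep.val)` → prints 1
`print(deep.children[0].val)` → prints 3

Answer:
1
354
1
3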